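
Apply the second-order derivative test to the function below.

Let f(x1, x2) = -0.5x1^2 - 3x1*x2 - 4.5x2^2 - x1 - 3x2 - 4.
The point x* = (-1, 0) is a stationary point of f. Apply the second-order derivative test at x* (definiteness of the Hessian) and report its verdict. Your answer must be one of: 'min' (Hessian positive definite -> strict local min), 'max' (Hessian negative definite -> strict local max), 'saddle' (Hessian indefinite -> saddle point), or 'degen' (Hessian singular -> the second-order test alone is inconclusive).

Compute the Hessian H = grad^2 f:
  H = [[-1, -3], [-3, -9]]
Verify stationarity: grad f(x*) = H x* + g = (0, 0).
Eigenvalues of H: -10, 0.
H has a zero eigenvalue (singular; negative semidefinite but not definite), so H is neither positive definite, negative definite, nor indefinite. The second-order test alone is inconclusive -> degen.
(Indeed, f is constant along the null direction of H through x*, so x* is not a strict local extremum.)

degen


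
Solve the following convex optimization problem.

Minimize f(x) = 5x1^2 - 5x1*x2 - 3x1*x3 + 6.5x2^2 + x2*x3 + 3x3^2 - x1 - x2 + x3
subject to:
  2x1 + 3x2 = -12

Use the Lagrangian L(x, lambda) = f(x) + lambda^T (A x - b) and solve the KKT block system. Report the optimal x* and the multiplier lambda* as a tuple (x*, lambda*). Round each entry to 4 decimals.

Form the Lagrangian:
  L(x, lambda) = (1/2) x^T Q x + c^T x + lambda^T (A x - b)
Stationarity (grad_x L = 0): Q x + c + A^T lambda = 0.
Primal feasibility: A x = b.

This gives the KKT block system:
  [ Q   A^T ] [ x     ]   [-c ]
  [ A    0  ] [ lambda ] = [ b ]

Solving the linear system:
  x*      = (-2.5985, -2.2676, -1.088)
  lambda* = (6.1916)
  f(x*)   = 39.0385

x* = (-2.5985, -2.2676, -1.088), lambda* = (6.1916)


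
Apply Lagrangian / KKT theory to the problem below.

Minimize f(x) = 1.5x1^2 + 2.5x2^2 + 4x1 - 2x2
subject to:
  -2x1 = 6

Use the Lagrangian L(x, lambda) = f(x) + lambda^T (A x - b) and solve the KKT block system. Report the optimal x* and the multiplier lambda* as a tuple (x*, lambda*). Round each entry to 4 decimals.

Form the Lagrangian:
  L(x, lambda) = (1/2) x^T Q x + c^T x + lambda^T (A x - b)
Stationarity (grad_x L = 0): Q x + c + A^T lambda = 0.
Primal feasibility: A x = b.

This gives the KKT block system:
  [ Q   A^T ] [ x     ]   [-c ]
  [ A    0  ] [ lambda ] = [ b ]

Solving the linear system:
  x*      = (-3, 0.4)
  lambda* = (-2.5)
  f(x*)   = 1.1

x* = (-3, 0.4), lambda* = (-2.5)


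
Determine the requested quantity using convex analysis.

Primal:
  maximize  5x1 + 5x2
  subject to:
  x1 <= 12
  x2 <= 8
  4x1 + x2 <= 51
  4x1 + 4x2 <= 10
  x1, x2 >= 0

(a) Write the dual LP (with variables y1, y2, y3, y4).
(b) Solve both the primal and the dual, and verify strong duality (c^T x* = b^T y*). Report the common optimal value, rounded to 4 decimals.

The standard primal-dual pair for 'max c^T x s.t. A x <= b, x >= 0' is:
  Dual:  min b^T y  s.t.  A^T y >= c,  y >= 0.

So the dual LP is:
  minimize  12y1 + 8y2 + 51y3 + 10y4
  subject to:
    y1 + 4y3 + 4y4 >= 5
    y2 + y3 + 4y4 >= 5
    y1, y2, y3, y4 >= 0

Solving the primal: x* = (2.5, 0).
  primal value c^T x* = 12.5.
Solving the dual: y* = (0, 0, 0, 1.25).
  dual value b^T y* = 12.5.
Strong duality: c^T x* = b^T y*. Confirmed.

12.5


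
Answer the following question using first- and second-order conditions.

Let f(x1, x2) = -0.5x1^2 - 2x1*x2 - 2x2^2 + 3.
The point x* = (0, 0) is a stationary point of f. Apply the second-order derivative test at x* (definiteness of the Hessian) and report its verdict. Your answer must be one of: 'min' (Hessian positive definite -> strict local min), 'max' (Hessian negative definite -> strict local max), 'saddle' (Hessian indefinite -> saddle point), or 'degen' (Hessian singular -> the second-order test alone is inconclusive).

Compute the Hessian H = grad^2 f:
  H = [[-1, -2], [-2, -4]]
Verify stationarity: grad f(x*) = H x* + g = (0, 0).
Eigenvalues of H: -5, 0.
H has a zero eigenvalue (singular; negative semidefinite but not definite), so H is neither positive definite, negative definite, nor indefinite. The second-order test alone is inconclusive -> degen.
(Indeed, f is constant along the null direction of H through x*, so x* is not a strict local extremum.)

degen


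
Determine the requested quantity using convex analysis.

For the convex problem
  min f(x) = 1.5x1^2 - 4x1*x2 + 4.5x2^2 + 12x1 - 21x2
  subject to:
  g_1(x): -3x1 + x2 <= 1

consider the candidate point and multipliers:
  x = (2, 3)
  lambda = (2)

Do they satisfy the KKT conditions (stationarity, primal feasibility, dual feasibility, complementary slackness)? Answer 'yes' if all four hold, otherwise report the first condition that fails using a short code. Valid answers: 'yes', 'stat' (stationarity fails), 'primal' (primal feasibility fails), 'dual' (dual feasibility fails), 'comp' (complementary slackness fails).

Gradient of f: grad f(x) = Q x + c = (6, -2)
Constraint values g_i(x) = a_i^T x - b_i:
  g_1((2, 3)) = -4
Stationarity residual: grad f(x) + sum_i lambda_i a_i = (0, 0)
  -> stationarity OK
Primal feasibility (all g_i <= 0): OK
Dual feasibility (all lambda_i >= 0): OK
Complementary slackness (lambda_i * g_i(x) = 0 for all i): FAILS

Verdict: the first failing condition is complementary_slackness -> comp.

comp


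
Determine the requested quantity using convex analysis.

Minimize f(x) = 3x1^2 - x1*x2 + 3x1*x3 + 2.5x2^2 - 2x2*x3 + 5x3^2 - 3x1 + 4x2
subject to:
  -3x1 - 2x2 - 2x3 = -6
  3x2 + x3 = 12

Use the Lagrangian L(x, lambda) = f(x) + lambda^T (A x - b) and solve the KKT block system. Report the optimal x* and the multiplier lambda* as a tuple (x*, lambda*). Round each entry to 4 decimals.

Form the Lagrangian:
  L(x, lambda) = (1/2) x^T Q x + c^T x + lambda^T (A x - b)
Stationarity (grad_x L = 0): Q x + c + A^T lambda = 0.
Primal feasibility: A x = b.

This gives the KKT block system:
  [ Q   A^T ] [ x     ]   [-c ]
  [ A    0  ] [ lambda ] = [ b ]

Solving the linear system:
  x*      = (-1.2527, 3.5604, 1.3187)
  lambda* = (-3.3736, -9.0549)
  f(x*)   = 53.2088

x* = (-1.2527, 3.5604, 1.3187), lambda* = (-3.3736, -9.0549)


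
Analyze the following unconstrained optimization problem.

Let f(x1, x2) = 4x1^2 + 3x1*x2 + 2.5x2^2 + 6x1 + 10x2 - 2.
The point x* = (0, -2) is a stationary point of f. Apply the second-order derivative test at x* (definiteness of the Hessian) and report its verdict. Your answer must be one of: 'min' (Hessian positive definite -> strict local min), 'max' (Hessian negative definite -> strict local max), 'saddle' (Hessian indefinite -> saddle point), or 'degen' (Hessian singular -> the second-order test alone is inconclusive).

Compute the Hessian H = grad^2 f:
  H = [[8, 3], [3, 5]]
Verify stationarity: grad f(x*) = H x* + g = (0, 0).
Eigenvalues of H: 3.1459, 9.8541.
Both eigenvalues > 0, so H is positive definite -> x* is a strict local min.

min


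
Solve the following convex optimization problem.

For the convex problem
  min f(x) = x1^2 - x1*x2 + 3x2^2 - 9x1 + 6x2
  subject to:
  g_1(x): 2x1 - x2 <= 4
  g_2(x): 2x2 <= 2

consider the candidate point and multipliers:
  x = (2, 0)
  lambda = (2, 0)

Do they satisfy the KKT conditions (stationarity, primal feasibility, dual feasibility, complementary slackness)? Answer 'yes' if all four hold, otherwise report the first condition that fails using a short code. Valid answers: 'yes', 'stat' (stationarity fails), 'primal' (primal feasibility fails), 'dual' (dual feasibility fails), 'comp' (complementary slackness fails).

Gradient of f: grad f(x) = Q x + c = (-5, 4)
Constraint values g_i(x) = a_i^T x - b_i:
  g_1((2, 0)) = 0
  g_2((2, 0)) = -2
Stationarity residual: grad f(x) + sum_i lambda_i a_i = (-1, 2)
  -> stationarity FAILS
Primal feasibility (all g_i <= 0): OK
Dual feasibility (all lambda_i >= 0): OK
Complementary slackness (lambda_i * g_i(x) = 0 for all i): OK

Verdict: the first failing condition is stationarity -> stat.

stat


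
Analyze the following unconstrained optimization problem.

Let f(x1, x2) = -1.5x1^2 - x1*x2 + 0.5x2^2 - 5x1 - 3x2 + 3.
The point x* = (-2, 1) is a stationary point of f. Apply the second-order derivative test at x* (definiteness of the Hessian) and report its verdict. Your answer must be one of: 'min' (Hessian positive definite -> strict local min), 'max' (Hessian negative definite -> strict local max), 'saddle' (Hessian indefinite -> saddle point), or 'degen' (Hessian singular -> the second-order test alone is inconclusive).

Compute the Hessian H = grad^2 f:
  H = [[-3, -1], [-1, 1]]
Verify stationarity: grad f(x*) = H x* + g = (0, 0).
Eigenvalues of H: -3.2361, 1.2361.
Eigenvalues have mixed signs, so H is indefinite -> x* is a saddle point.

saddle


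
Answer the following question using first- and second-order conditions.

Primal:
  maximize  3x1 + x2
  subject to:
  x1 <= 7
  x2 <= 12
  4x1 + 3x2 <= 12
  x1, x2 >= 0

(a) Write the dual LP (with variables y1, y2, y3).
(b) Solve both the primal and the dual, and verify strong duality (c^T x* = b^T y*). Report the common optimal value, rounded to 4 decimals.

The standard primal-dual pair for 'max c^T x s.t. A x <= b, x >= 0' is:
  Dual:  min b^T y  s.t.  A^T y >= c,  y >= 0.

So the dual LP is:
  minimize  7y1 + 12y2 + 12y3
  subject to:
    y1 + 4y3 >= 3
    y2 + 3y3 >= 1
    y1, y2, y3 >= 0

Solving the primal: x* = (3, 0).
  primal value c^T x* = 9.
Solving the dual: y* = (0, 0, 0.75).
  dual value b^T y* = 9.
Strong duality: c^T x* = b^T y*. Confirmed.

9


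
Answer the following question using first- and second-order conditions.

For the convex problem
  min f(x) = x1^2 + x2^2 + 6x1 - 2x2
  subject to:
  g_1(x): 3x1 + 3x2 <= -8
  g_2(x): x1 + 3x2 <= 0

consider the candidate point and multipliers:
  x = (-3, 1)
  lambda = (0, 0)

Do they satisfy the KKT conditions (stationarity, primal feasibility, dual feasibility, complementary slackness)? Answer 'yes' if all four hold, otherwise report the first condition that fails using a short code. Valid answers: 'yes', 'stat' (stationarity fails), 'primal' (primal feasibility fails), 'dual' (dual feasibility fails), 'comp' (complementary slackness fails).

Gradient of f: grad f(x) = Q x + c = (0, 0)
Constraint values g_i(x) = a_i^T x - b_i:
  g_1((-3, 1)) = 2
  g_2((-3, 1)) = 0
Stationarity residual: grad f(x) + sum_i lambda_i a_i = (0, 0)
  -> stationarity OK
Primal feasibility (all g_i <= 0): FAILS
Dual feasibility (all lambda_i >= 0): OK
Complementary slackness (lambda_i * g_i(x) = 0 for all i): OK

Verdict: the first failing condition is primal_feasibility -> primal.

primal


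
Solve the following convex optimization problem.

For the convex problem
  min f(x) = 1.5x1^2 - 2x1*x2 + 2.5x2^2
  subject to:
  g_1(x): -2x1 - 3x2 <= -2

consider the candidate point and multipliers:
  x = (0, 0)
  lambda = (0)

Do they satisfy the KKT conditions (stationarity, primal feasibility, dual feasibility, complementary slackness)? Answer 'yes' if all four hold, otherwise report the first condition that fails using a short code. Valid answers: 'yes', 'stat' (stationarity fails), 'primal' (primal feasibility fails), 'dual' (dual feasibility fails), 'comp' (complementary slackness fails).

Gradient of f: grad f(x) = Q x + c = (0, 0)
Constraint values g_i(x) = a_i^T x - b_i:
  g_1((0, 0)) = 2
Stationarity residual: grad f(x) + sum_i lambda_i a_i = (0, 0)
  -> stationarity OK
Primal feasibility (all g_i <= 0): FAILS
Dual feasibility (all lambda_i >= 0): OK
Complementary slackness (lambda_i * g_i(x) = 0 for all i): OK

Verdict: the first failing condition is primal_feasibility -> primal.

primal


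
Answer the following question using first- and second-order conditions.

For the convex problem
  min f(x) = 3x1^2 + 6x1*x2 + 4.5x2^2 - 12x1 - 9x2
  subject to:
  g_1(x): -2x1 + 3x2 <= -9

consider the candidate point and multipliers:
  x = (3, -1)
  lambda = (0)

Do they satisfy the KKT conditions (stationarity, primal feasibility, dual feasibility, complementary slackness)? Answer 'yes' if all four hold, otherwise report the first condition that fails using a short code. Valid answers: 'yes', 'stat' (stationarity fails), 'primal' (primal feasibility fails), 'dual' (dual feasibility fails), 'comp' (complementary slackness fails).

Gradient of f: grad f(x) = Q x + c = (0, 0)
Constraint values g_i(x) = a_i^T x - b_i:
  g_1((3, -1)) = 0
Stationarity residual: grad f(x) + sum_i lambda_i a_i = (0, 0)
  -> stationarity OK
Primal feasibility (all g_i <= 0): OK
Dual feasibility (all lambda_i >= 0): OK
Complementary slackness (lambda_i * g_i(x) = 0 for all i): OK

Verdict: yes, KKT holds.

yes


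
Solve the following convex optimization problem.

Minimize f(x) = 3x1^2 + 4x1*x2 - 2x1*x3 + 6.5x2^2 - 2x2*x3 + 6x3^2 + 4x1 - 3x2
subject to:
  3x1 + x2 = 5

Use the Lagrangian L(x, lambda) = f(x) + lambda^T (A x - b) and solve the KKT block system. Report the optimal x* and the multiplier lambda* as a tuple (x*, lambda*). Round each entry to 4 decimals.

Form the Lagrangian:
  L(x, lambda) = (1/2) x^T Q x + c^T x + lambda^T (A x - b)
Stationarity (grad_x L = 0): Q x + c + A^T lambda = 0.
Primal feasibility: A x = b.

This gives the KKT block system:
  [ Q   A^T ] [ x     ]   [-c ]
  [ A    0  ] [ lambda ] = [ b ]

Solving the linear system:
  x*      = (1.6246, 0.1263, 0.2918)
  lambda* = (-4.5563)
  f(x*)   = 14.4505

x* = (1.6246, 0.1263, 0.2918), lambda* = (-4.5563)


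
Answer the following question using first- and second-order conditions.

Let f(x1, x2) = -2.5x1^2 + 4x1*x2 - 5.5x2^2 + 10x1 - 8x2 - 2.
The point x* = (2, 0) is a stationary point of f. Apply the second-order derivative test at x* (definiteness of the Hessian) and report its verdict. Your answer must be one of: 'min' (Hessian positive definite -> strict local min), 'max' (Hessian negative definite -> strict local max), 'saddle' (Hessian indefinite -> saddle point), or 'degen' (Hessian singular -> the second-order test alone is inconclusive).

Compute the Hessian H = grad^2 f:
  H = [[-5, 4], [4, -11]]
Verify stationarity: grad f(x*) = H x* + g = (0, 0).
Eigenvalues of H: -13, -3.
Both eigenvalues < 0, so H is negative definite -> x* is a strict local max.

max


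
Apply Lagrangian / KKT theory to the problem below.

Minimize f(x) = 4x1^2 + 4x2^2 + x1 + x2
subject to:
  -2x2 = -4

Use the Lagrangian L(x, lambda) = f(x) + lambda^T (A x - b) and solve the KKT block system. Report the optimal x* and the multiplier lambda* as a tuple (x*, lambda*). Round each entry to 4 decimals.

Form the Lagrangian:
  L(x, lambda) = (1/2) x^T Q x + c^T x + lambda^T (A x - b)
Stationarity (grad_x L = 0): Q x + c + A^T lambda = 0.
Primal feasibility: A x = b.

This gives the KKT block system:
  [ Q   A^T ] [ x     ]   [-c ]
  [ A    0  ] [ lambda ] = [ b ]

Solving the linear system:
  x*      = (-0.125, 2)
  lambda* = (8.5)
  f(x*)   = 17.9375

x* = (-0.125, 2), lambda* = (8.5)


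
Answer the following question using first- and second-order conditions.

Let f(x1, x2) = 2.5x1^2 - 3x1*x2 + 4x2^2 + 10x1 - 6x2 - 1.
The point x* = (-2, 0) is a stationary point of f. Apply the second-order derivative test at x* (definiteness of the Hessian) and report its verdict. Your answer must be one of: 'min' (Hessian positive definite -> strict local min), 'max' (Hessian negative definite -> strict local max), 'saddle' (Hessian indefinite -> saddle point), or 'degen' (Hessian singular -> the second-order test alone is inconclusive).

Compute the Hessian H = grad^2 f:
  H = [[5, -3], [-3, 8]]
Verify stationarity: grad f(x*) = H x* + g = (0, 0).
Eigenvalues of H: 3.1459, 9.8541.
Both eigenvalues > 0, so H is positive definite -> x* is a strict local min.

min


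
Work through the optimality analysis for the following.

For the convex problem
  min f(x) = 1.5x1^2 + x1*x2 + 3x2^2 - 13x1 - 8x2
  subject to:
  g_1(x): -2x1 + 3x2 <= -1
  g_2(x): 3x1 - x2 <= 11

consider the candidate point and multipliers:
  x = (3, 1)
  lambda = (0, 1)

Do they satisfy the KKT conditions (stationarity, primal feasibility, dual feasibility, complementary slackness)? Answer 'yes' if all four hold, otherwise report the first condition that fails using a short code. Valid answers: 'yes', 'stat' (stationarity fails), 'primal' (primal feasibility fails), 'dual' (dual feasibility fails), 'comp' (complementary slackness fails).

Gradient of f: grad f(x) = Q x + c = (-3, 1)
Constraint values g_i(x) = a_i^T x - b_i:
  g_1((3, 1)) = -2
  g_2((3, 1)) = -3
Stationarity residual: grad f(x) + sum_i lambda_i a_i = (0, 0)
  -> stationarity OK
Primal feasibility (all g_i <= 0): OK
Dual feasibility (all lambda_i >= 0): OK
Complementary slackness (lambda_i * g_i(x) = 0 for all i): FAILS

Verdict: the first failing condition is complementary_slackness -> comp.

comp


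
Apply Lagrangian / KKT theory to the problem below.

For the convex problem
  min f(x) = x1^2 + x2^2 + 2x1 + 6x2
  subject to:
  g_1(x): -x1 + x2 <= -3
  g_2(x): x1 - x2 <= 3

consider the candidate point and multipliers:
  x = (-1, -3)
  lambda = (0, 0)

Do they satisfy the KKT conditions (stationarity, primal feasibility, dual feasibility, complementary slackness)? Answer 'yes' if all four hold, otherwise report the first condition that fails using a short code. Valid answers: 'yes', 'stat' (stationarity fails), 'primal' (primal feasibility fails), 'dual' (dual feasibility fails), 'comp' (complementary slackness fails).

Gradient of f: grad f(x) = Q x + c = (0, 0)
Constraint values g_i(x) = a_i^T x - b_i:
  g_1((-1, -3)) = 1
  g_2((-1, -3)) = -1
Stationarity residual: grad f(x) + sum_i lambda_i a_i = (0, 0)
  -> stationarity OK
Primal feasibility (all g_i <= 0): FAILS
Dual feasibility (all lambda_i >= 0): OK
Complementary slackness (lambda_i * g_i(x) = 0 for all i): OK

Verdict: the first failing condition is primal_feasibility -> primal.

primal


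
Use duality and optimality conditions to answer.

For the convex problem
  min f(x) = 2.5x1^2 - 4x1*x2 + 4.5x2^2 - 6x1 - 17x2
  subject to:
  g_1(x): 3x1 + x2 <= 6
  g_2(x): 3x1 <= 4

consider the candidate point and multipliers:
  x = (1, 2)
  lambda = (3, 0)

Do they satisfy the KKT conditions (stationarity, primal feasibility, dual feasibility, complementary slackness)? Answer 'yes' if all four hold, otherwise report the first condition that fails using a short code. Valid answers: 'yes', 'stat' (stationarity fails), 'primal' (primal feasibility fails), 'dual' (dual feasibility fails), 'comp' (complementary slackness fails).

Gradient of f: grad f(x) = Q x + c = (-9, -3)
Constraint values g_i(x) = a_i^T x - b_i:
  g_1((1, 2)) = -1
  g_2((1, 2)) = -1
Stationarity residual: grad f(x) + sum_i lambda_i a_i = (0, 0)
  -> stationarity OK
Primal feasibility (all g_i <= 0): OK
Dual feasibility (all lambda_i >= 0): OK
Complementary slackness (lambda_i * g_i(x) = 0 for all i): FAILS

Verdict: the first failing condition is complementary_slackness -> comp.

comp


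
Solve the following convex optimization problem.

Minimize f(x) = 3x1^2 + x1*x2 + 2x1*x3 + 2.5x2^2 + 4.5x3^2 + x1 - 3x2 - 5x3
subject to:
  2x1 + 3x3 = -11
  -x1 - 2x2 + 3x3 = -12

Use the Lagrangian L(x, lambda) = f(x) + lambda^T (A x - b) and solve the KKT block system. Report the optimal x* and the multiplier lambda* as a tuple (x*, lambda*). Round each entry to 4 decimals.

Form the Lagrangian:
  L(x, lambda) = (1/2) x^T Q x + c^T x + lambda^T (A x - b)
Stationarity (grad_x L = 0): Q x + c + A^T lambda = 0.
Primal feasibility: A x = b.

This gives the KKT block system:
  [ Q   A^T ] [ x     ]   [-c ]
  [ A    0  ] [ lambda ] = [ b ]

Solving the linear system:
  x*      = (-1.2995, 2.4492, -2.8004)
  lambda* = (6.9608, 3.9733)
  f(x*)   = 64.8012

x* = (-1.2995, 2.4492, -2.8004), lambda* = (6.9608, 3.9733)


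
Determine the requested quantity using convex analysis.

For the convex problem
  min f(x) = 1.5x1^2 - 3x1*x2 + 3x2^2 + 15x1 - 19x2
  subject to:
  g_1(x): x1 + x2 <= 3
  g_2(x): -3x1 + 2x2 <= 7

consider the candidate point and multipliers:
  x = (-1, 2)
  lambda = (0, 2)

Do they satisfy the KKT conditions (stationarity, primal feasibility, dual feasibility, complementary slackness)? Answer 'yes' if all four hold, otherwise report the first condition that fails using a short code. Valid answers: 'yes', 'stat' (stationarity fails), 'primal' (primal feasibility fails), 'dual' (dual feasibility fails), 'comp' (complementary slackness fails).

Gradient of f: grad f(x) = Q x + c = (6, -4)
Constraint values g_i(x) = a_i^T x - b_i:
  g_1((-1, 2)) = -2
  g_2((-1, 2)) = 0
Stationarity residual: grad f(x) + sum_i lambda_i a_i = (0, 0)
  -> stationarity OK
Primal feasibility (all g_i <= 0): OK
Dual feasibility (all lambda_i >= 0): OK
Complementary slackness (lambda_i * g_i(x) = 0 for all i): OK

Verdict: yes, KKT holds.

yes


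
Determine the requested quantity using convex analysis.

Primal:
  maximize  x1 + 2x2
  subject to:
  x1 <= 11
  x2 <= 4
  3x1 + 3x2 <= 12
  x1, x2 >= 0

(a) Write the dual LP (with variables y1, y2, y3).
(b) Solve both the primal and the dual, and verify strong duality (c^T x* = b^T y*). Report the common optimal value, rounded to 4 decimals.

The standard primal-dual pair for 'max c^T x s.t. A x <= b, x >= 0' is:
  Dual:  min b^T y  s.t.  A^T y >= c,  y >= 0.

So the dual LP is:
  minimize  11y1 + 4y2 + 12y3
  subject to:
    y1 + 3y3 >= 1
    y2 + 3y3 >= 2
    y1, y2, y3 >= 0

Solving the primal: x* = (0, 4).
  primal value c^T x* = 8.
Solving the dual: y* = (0, 1, 0.3333).
  dual value b^T y* = 8.
Strong duality: c^T x* = b^T y*. Confirmed.

8


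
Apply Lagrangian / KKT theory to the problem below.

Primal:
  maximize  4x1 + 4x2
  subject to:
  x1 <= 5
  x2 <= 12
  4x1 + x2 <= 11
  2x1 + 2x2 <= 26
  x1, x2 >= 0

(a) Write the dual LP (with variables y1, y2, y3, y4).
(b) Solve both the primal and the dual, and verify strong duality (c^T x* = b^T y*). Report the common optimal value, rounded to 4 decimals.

The standard primal-dual pair for 'max c^T x s.t. A x <= b, x >= 0' is:
  Dual:  min b^T y  s.t.  A^T y >= c,  y >= 0.

So the dual LP is:
  minimize  5y1 + 12y2 + 11y3 + 26y4
  subject to:
    y1 + 4y3 + 2y4 >= 4
    y2 + y3 + 2y4 >= 4
    y1, y2, y3, y4 >= 0

Solving the primal: x* = (0, 11).
  primal value c^T x* = 44.
Solving the dual: y* = (0, 0, 4, 0).
  dual value b^T y* = 44.
Strong duality: c^T x* = b^T y*. Confirmed.

44


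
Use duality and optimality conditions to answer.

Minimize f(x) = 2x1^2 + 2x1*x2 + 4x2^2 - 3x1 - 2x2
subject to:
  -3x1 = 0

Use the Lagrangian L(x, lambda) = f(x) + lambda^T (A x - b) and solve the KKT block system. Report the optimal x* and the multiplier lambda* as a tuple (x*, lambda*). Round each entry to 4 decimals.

Form the Lagrangian:
  L(x, lambda) = (1/2) x^T Q x + c^T x + lambda^T (A x - b)
Stationarity (grad_x L = 0): Q x + c + A^T lambda = 0.
Primal feasibility: A x = b.

This gives the KKT block system:
  [ Q   A^T ] [ x     ]   [-c ]
  [ A    0  ] [ lambda ] = [ b ]

Solving the linear system:
  x*      = (0, 0.25)
  lambda* = (-0.8333)
  f(x*)   = -0.25

x* = (0, 0.25), lambda* = (-0.8333)


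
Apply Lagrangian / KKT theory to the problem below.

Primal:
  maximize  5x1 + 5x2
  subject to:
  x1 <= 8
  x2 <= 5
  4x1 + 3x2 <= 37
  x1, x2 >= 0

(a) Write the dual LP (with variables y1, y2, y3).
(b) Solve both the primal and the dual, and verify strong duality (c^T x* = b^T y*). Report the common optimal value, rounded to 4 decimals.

The standard primal-dual pair for 'max c^T x s.t. A x <= b, x >= 0' is:
  Dual:  min b^T y  s.t.  A^T y >= c,  y >= 0.

So the dual LP is:
  minimize  8y1 + 5y2 + 37y3
  subject to:
    y1 + 4y3 >= 5
    y2 + 3y3 >= 5
    y1, y2, y3 >= 0

Solving the primal: x* = (5.5, 5).
  primal value c^T x* = 52.5.
Solving the dual: y* = (0, 1.25, 1.25).
  dual value b^T y* = 52.5.
Strong duality: c^T x* = b^T y*. Confirmed.

52.5


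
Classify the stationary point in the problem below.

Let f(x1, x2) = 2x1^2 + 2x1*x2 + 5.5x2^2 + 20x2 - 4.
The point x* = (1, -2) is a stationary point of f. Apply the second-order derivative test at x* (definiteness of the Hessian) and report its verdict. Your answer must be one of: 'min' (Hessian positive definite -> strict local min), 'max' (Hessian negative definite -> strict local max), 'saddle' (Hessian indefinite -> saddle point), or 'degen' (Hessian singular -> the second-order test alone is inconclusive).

Compute the Hessian H = grad^2 f:
  H = [[4, 2], [2, 11]]
Verify stationarity: grad f(x*) = H x* + g = (0, 0).
Eigenvalues of H: 3.4689, 11.5311.
Both eigenvalues > 0, so H is positive definite -> x* is a strict local min.

min


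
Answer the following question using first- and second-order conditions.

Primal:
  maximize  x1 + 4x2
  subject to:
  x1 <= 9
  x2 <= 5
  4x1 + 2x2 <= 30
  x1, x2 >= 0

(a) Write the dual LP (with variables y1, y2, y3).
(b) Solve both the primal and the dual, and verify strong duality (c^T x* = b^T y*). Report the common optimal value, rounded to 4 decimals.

The standard primal-dual pair for 'max c^T x s.t. A x <= b, x >= 0' is:
  Dual:  min b^T y  s.t.  A^T y >= c,  y >= 0.

So the dual LP is:
  minimize  9y1 + 5y2 + 30y3
  subject to:
    y1 + 4y3 >= 1
    y2 + 2y3 >= 4
    y1, y2, y3 >= 0

Solving the primal: x* = (5, 5).
  primal value c^T x* = 25.
Solving the dual: y* = (0, 3.5, 0.25).
  dual value b^T y* = 25.
Strong duality: c^T x* = b^T y*. Confirmed.

25


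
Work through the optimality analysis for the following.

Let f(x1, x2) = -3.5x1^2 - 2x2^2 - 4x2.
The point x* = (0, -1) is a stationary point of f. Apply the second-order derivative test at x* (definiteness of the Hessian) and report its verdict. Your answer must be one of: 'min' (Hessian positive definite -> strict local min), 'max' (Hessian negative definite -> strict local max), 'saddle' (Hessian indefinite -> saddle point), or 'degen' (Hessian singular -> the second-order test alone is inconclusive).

Compute the Hessian H = grad^2 f:
  H = [[-7, 0], [0, -4]]
Verify stationarity: grad f(x*) = H x* + g = (0, 0).
Eigenvalues of H: -7, -4.
Both eigenvalues < 0, so H is negative definite -> x* is a strict local max.

max


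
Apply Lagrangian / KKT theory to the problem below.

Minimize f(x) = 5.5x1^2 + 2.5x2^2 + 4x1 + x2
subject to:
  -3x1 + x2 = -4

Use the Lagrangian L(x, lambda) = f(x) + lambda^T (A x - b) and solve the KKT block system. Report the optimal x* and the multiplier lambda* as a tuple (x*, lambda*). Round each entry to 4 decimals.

Form the Lagrangian:
  L(x, lambda) = (1/2) x^T Q x + c^T x + lambda^T (A x - b)
Stationarity (grad_x L = 0): Q x + c + A^T lambda = 0.
Primal feasibility: A x = b.

This gives the KKT block system:
  [ Q   A^T ] [ x     ]   [-c ]
  [ A    0  ] [ lambda ] = [ b ]

Solving the linear system:
  x*      = (0.9464, -1.1607)
  lambda* = (4.8036)
  f(x*)   = 10.9196

x* = (0.9464, -1.1607), lambda* = (4.8036)


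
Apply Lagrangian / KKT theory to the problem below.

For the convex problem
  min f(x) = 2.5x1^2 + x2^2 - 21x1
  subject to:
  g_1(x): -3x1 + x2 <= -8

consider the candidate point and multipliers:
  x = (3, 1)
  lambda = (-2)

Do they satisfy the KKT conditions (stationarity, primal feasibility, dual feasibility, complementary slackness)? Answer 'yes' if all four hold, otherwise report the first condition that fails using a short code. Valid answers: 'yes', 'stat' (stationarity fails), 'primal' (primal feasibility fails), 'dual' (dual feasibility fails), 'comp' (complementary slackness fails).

Gradient of f: grad f(x) = Q x + c = (-6, 2)
Constraint values g_i(x) = a_i^T x - b_i:
  g_1((3, 1)) = 0
Stationarity residual: grad f(x) + sum_i lambda_i a_i = (0, 0)
  -> stationarity OK
Primal feasibility (all g_i <= 0): OK
Dual feasibility (all lambda_i >= 0): FAILS
Complementary slackness (lambda_i * g_i(x) = 0 for all i): OK

Verdict: the first failing condition is dual_feasibility -> dual.

dual


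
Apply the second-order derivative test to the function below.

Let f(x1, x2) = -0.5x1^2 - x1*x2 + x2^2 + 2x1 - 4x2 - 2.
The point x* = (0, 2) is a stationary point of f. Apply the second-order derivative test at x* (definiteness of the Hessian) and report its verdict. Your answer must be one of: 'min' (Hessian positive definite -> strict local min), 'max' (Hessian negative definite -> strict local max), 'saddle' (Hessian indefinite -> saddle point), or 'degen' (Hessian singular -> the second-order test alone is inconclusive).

Compute the Hessian H = grad^2 f:
  H = [[-1, -1], [-1, 2]]
Verify stationarity: grad f(x*) = H x* + g = (0, 0).
Eigenvalues of H: -1.3028, 2.3028.
Eigenvalues have mixed signs, so H is indefinite -> x* is a saddle point.

saddle


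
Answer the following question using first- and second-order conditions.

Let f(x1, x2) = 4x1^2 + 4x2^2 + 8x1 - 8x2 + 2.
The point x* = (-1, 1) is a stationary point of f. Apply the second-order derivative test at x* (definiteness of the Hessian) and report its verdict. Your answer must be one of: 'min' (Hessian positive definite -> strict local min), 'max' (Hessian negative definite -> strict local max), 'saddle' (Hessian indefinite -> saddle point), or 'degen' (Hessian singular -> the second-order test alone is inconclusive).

Compute the Hessian H = grad^2 f:
  H = [[8, 0], [0, 8]]
Verify stationarity: grad f(x*) = H x* + g = (0, 0).
Eigenvalues of H: 8, 8.
Both eigenvalues > 0, so H is positive definite -> x* is a strict local min.

min


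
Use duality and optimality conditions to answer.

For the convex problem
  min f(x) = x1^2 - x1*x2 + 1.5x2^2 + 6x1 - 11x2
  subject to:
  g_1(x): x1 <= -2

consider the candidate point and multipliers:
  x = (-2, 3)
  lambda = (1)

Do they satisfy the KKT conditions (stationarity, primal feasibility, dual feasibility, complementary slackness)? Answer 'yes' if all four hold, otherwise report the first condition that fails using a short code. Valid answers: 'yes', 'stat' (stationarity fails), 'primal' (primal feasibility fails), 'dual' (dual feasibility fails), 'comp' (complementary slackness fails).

Gradient of f: grad f(x) = Q x + c = (-1, 0)
Constraint values g_i(x) = a_i^T x - b_i:
  g_1((-2, 3)) = 0
Stationarity residual: grad f(x) + sum_i lambda_i a_i = (0, 0)
  -> stationarity OK
Primal feasibility (all g_i <= 0): OK
Dual feasibility (all lambda_i >= 0): OK
Complementary slackness (lambda_i * g_i(x) = 0 for all i): OK

Verdict: yes, KKT holds.

yes


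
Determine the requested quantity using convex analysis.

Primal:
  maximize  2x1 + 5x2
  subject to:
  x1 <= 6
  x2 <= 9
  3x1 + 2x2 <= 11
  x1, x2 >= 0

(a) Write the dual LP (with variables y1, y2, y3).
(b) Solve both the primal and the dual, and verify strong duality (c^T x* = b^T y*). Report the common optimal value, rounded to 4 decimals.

The standard primal-dual pair for 'max c^T x s.t. A x <= b, x >= 0' is:
  Dual:  min b^T y  s.t.  A^T y >= c,  y >= 0.

So the dual LP is:
  minimize  6y1 + 9y2 + 11y3
  subject to:
    y1 + 3y3 >= 2
    y2 + 2y3 >= 5
    y1, y2, y3 >= 0

Solving the primal: x* = (0, 5.5).
  primal value c^T x* = 27.5.
Solving the dual: y* = (0, 0, 2.5).
  dual value b^T y* = 27.5.
Strong duality: c^T x* = b^T y*. Confirmed.

27.5


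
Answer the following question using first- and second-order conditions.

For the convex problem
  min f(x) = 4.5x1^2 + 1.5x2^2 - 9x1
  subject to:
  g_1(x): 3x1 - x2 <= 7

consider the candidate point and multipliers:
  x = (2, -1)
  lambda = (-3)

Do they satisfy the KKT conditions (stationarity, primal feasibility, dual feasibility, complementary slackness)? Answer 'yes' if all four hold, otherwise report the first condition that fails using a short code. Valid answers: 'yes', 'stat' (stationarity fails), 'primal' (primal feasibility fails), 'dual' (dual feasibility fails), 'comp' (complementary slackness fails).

Gradient of f: grad f(x) = Q x + c = (9, -3)
Constraint values g_i(x) = a_i^T x - b_i:
  g_1((2, -1)) = 0
Stationarity residual: grad f(x) + sum_i lambda_i a_i = (0, 0)
  -> stationarity OK
Primal feasibility (all g_i <= 0): OK
Dual feasibility (all lambda_i >= 0): FAILS
Complementary slackness (lambda_i * g_i(x) = 0 for all i): OK

Verdict: the first failing condition is dual_feasibility -> dual.

dual


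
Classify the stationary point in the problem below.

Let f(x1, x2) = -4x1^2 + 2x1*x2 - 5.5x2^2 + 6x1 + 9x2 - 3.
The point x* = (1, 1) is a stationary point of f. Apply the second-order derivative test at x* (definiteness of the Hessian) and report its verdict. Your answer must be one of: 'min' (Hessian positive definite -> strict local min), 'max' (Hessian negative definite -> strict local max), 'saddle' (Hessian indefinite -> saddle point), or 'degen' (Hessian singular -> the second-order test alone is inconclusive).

Compute the Hessian H = grad^2 f:
  H = [[-8, 2], [2, -11]]
Verify stationarity: grad f(x*) = H x* + g = (0, 0).
Eigenvalues of H: -12, -7.
Both eigenvalues < 0, so H is negative definite -> x* is a strict local max.

max


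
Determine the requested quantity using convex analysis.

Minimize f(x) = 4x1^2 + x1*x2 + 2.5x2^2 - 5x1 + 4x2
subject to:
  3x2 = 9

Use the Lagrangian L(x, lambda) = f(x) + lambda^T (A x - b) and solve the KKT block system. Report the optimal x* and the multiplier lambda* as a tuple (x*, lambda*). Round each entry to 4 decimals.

Form the Lagrangian:
  L(x, lambda) = (1/2) x^T Q x + c^T x + lambda^T (A x - b)
Stationarity (grad_x L = 0): Q x + c + A^T lambda = 0.
Primal feasibility: A x = b.

This gives the KKT block system:
  [ Q   A^T ] [ x     ]   [-c ]
  [ A    0  ] [ lambda ] = [ b ]

Solving the linear system:
  x*      = (0.25, 3)
  lambda* = (-6.4167)
  f(x*)   = 34.25

x* = (0.25, 3), lambda* = (-6.4167)


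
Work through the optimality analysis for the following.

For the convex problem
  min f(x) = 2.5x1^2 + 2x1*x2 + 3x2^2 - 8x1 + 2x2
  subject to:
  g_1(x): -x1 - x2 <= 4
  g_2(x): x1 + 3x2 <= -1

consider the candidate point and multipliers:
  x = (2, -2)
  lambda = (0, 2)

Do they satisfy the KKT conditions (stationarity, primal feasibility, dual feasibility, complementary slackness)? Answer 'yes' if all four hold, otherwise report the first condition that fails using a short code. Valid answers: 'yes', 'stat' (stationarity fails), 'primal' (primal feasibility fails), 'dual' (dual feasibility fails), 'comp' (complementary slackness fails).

Gradient of f: grad f(x) = Q x + c = (-2, -6)
Constraint values g_i(x) = a_i^T x - b_i:
  g_1((2, -2)) = -4
  g_2((2, -2)) = -3
Stationarity residual: grad f(x) + sum_i lambda_i a_i = (0, 0)
  -> stationarity OK
Primal feasibility (all g_i <= 0): OK
Dual feasibility (all lambda_i >= 0): OK
Complementary slackness (lambda_i * g_i(x) = 0 for all i): FAILS

Verdict: the first failing condition is complementary_slackness -> comp.

comp


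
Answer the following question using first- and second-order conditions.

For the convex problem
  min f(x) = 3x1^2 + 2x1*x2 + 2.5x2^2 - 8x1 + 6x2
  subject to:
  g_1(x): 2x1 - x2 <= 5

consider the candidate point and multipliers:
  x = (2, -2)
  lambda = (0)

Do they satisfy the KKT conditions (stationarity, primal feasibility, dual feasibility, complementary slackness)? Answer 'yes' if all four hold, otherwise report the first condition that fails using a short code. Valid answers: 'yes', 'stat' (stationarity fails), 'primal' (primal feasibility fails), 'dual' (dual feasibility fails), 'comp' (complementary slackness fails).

Gradient of f: grad f(x) = Q x + c = (0, 0)
Constraint values g_i(x) = a_i^T x - b_i:
  g_1((2, -2)) = 1
Stationarity residual: grad f(x) + sum_i lambda_i a_i = (0, 0)
  -> stationarity OK
Primal feasibility (all g_i <= 0): FAILS
Dual feasibility (all lambda_i >= 0): OK
Complementary slackness (lambda_i * g_i(x) = 0 for all i): OK

Verdict: the first failing condition is primal_feasibility -> primal.

primal


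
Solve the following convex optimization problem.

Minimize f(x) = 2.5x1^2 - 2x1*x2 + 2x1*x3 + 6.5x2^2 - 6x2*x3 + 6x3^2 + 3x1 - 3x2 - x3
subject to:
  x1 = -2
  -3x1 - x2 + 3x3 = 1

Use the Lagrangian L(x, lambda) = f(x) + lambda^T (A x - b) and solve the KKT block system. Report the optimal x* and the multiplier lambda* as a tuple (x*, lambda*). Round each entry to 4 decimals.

Form the Lagrangian:
  L(x, lambda) = (1/2) x^T Q x + c^T x + lambda^T (A x - b)
Stationarity (grad_x L = 0): Q x + c + A^T lambda = 0.
Primal feasibility: A x = b.

This gives the KKT block system:
  [ Q   A^T ] [ x     ]   [-c ]
  [ A    0  ] [ lambda ] = [ b ]

Solving the linear system:
  x*      = (-2, -0.2581, -1.7527)
  lambda* = (34.4731, 8.1613)
  f(x*)   = 28.6559

x* = (-2, -0.2581, -1.7527), lambda* = (34.4731, 8.1613)


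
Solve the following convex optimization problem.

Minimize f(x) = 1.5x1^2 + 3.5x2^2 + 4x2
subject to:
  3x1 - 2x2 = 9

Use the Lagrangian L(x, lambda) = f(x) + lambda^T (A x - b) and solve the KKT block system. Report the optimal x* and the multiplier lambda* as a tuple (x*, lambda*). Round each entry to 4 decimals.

Form the Lagrangian:
  L(x, lambda) = (1/2) x^T Q x + c^T x + lambda^T (A x - b)
Stationarity (grad_x L = 0): Q x + c + A^T lambda = 0.
Primal feasibility: A x = b.

This gives the KKT block system:
  [ Q   A^T ] [ x     ]   [-c ]
  [ A    0  ] [ lambda ] = [ b ]

Solving the linear system:
  x*      = (2.2, -1.2)
  lambda* = (-2.2)
  f(x*)   = 7.5

x* = (2.2, -1.2), lambda* = (-2.2)


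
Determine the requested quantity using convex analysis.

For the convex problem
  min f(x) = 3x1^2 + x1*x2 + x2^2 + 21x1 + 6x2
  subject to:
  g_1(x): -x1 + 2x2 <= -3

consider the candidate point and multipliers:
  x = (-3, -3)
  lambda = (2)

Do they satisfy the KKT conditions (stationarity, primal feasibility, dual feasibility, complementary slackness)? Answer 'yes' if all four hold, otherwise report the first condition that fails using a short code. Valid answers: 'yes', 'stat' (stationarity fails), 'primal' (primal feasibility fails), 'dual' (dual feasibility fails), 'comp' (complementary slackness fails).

Gradient of f: grad f(x) = Q x + c = (0, -3)
Constraint values g_i(x) = a_i^T x - b_i:
  g_1((-3, -3)) = 0
Stationarity residual: grad f(x) + sum_i lambda_i a_i = (-2, 1)
  -> stationarity FAILS
Primal feasibility (all g_i <= 0): OK
Dual feasibility (all lambda_i >= 0): OK
Complementary slackness (lambda_i * g_i(x) = 0 for all i): OK

Verdict: the first failing condition is stationarity -> stat.

stat


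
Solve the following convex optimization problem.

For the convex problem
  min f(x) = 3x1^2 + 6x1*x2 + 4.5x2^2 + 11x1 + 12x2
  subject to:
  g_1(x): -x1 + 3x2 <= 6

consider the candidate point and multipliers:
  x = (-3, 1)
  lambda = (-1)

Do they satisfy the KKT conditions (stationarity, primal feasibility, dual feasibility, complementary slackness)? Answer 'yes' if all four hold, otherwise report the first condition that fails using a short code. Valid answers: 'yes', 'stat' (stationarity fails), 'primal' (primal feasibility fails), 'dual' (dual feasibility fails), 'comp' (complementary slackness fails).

Gradient of f: grad f(x) = Q x + c = (-1, 3)
Constraint values g_i(x) = a_i^T x - b_i:
  g_1((-3, 1)) = 0
Stationarity residual: grad f(x) + sum_i lambda_i a_i = (0, 0)
  -> stationarity OK
Primal feasibility (all g_i <= 0): OK
Dual feasibility (all lambda_i >= 0): FAILS
Complementary slackness (lambda_i * g_i(x) = 0 for all i): OK

Verdict: the first failing condition is dual_feasibility -> dual.

dual


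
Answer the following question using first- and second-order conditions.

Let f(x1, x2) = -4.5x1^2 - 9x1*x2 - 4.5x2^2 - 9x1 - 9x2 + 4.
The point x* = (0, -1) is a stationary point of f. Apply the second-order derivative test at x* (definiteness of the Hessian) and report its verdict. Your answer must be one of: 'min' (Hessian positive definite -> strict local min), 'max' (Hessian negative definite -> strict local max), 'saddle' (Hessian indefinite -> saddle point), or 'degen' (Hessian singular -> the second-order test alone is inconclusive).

Compute the Hessian H = grad^2 f:
  H = [[-9, -9], [-9, -9]]
Verify stationarity: grad f(x*) = H x* + g = (0, 0).
Eigenvalues of H: -18, 0.
H has a zero eigenvalue (singular; negative semidefinite but not definite), so H is neither positive definite, negative definite, nor indefinite. The second-order test alone is inconclusive -> degen.
(Indeed, f is constant along the null direction of H through x*, so x* is not a strict local extremum.)

degen
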